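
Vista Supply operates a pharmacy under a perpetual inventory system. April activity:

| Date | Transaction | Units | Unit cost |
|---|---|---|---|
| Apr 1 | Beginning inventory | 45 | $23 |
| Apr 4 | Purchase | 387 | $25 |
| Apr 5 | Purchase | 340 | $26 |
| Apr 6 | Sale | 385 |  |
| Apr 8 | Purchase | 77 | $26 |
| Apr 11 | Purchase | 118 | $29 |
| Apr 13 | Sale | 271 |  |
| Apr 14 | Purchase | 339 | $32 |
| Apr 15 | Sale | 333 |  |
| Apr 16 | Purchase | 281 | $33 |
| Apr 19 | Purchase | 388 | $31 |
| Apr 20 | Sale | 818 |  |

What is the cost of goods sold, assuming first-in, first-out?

COGS = $51,915

Apr 6, 385 sold [FIFO — oldest first]: 45 @ $23 + 340 @ $25 = $9,535
Apr 13, 271 sold [FIFO — oldest first]: 47 @ $25 + 224 @ $26 = $6,999
Apr 15, 333 sold [FIFO — oldest first]: 116 @ $26 + 77 @ $26 + 118 @ $29 + 22 @ $32 = $9,144
Apr 20, 818 sold [FIFO — oldest first]: 317 @ $32 + 281 @ $33 + 220 @ $31 = $26,237
Total COGS = $9,535 + $6,999 + $9,144 + $26,237 = $51,915
Ending inventory: 168 @ $31 = $5,208
Check: goods available $57,123 = COGS $51,915 + ending $5,208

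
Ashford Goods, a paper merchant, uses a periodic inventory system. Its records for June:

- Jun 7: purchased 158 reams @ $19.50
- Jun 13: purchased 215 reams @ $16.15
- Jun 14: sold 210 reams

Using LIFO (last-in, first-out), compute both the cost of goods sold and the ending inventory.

Jun 14, 210 sold [LIFO — newest first]: 210 @ $16.15 = $3,391.50
Ending inventory: 158 @ $19.50 + 5 @ $16.15 = $3,161.75
Check: goods available $6,553.25 = COGS $3,391.50 + ending $3,161.75

COGS = $3,391.50; ending inventory = $3,161.75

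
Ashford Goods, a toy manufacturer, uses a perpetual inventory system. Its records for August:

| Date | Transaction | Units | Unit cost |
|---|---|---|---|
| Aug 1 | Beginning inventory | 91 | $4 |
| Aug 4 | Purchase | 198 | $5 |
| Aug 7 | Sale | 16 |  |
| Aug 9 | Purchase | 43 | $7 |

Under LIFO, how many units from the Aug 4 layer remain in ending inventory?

182

Aug 7, 16 sold [LIFO — newest first]: 16 @ $5 = $80
Ending inventory: 91 @ $4 + 182 @ $5 + 43 @ $7 = $1,575
Check: goods available $1,655 = COGS $80 + ending $1,575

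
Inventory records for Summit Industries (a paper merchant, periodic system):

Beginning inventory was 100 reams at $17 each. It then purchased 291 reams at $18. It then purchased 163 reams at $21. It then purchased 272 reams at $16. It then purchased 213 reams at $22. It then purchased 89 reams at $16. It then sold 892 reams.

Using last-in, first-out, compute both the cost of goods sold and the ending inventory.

Sale 1 (892) [LIFO — newest first]: 89 @ $16 + 213 @ $22 + 272 @ $16 + 163 @ $21 + 155 @ $18 = $16,675
Ending inventory: 100 @ $17 + 136 @ $18 = $4,148

COGS = $16,675; ending inventory = $4,148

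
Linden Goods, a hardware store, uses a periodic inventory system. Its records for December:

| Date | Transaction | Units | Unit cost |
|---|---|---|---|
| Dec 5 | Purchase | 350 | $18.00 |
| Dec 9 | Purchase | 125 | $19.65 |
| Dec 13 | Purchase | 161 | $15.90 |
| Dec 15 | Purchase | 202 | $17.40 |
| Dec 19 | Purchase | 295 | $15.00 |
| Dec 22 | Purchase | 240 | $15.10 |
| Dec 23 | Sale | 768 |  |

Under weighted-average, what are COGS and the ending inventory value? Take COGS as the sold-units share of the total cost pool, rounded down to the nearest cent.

COGS = $12,798.10; ending inventory = $10,081.85

Dec 23, sell 768: 768/1373 × $22,879.95 → $12,798.10
Ending inventory (cost pool remaining) = $10,081.85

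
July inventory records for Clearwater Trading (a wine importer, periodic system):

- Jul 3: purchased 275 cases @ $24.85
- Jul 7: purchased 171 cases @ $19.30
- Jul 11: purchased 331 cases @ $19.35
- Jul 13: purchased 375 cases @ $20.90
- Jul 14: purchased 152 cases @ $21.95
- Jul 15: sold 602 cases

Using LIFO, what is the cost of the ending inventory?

Ending inventory = $15,087.65

Jul 15, 602 sold [LIFO — newest first]: 152 @ $21.95 + 375 @ $20.90 + 75 @ $19.35 = $12,625.15
Ending inventory: 275 @ $24.85 + 171 @ $19.30 + 256 @ $19.35 = $15,087.65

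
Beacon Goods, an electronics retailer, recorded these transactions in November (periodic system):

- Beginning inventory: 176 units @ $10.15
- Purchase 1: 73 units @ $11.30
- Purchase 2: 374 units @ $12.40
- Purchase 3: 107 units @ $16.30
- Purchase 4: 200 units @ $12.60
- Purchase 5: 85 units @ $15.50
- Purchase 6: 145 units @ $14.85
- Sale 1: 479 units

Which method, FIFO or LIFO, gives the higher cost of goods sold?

LIFO

FIFO COGS: 176 @ $10.15 + 73 @ $11.30 + 230 @ $12.40 = $5,463.30
LIFO COGS: 145 @ $14.85 + 85 @ $15.50 + 200 @ $12.60 + 49 @ $16.30 = $6,789.45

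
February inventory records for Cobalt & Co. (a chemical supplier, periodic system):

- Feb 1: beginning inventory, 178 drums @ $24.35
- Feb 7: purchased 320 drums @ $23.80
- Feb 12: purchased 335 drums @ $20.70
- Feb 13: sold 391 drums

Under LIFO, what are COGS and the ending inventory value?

COGS = $8,267.30; ending inventory = $10,617.50

Feb 13, 391 sold [LIFO — newest first]: 335 @ $20.70 + 56 @ $23.80 = $8,267.30
Ending inventory: 178 @ $24.35 + 264 @ $23.80 = $10,617.50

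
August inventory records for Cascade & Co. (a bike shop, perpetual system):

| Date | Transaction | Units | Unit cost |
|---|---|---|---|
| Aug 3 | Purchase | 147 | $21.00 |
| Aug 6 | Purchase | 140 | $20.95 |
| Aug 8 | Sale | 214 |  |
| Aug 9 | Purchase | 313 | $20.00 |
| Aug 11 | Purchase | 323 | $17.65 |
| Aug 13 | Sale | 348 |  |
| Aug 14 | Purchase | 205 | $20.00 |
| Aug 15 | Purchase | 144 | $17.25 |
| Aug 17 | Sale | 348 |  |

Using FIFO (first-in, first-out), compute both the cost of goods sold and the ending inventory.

COGS = $17,751.50; ending inventory = $6,813.45

Aug 8, 214 sold [FIFO — oldest first]: 147 @ $21.00 + 67 @ $20.95 = $4,490.65
Aug 13, 348 sold [FIFO — oldest first]: 73 @ $20.95 + 275 @ $20.00 = $7,029.35
Aug 17, 348 sold [FIFO — oldest first]: 38 @ $20.00 + 310 @ $17.65 = $6,231.50
Total COGS = $4,490.65 + $7,029.35 + $6,231.50 = $17,751.50
Ending inventory: 13 @ $17.65 + 205 @ $20.00 + 144 @ $17.25 = $6,813.45
Check: goods available $24,564.95 = COGS $17,751.50 + ending $6,813.45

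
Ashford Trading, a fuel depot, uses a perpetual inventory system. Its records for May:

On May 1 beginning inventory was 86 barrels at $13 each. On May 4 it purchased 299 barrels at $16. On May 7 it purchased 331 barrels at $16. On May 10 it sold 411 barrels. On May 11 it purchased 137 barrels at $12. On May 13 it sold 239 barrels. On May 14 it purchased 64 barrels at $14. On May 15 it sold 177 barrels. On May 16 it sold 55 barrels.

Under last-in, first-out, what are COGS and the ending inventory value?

COGS = $13,283; ending inventory = $455

May 10, 411 sold [LIFO — newest first]: 331 @ $16 + 80 @ $16 = $6,576
May 13, 239 sold [LIFO — newest first]: 137 @ $12 + 102 @ $16 = $3,276
May 15, 177 sold [LIFO — newest first]: 64 @ $14 + 113 @ $16 = $2,704
May 16, 55 sold [LIFO — newest first]: 4 @ $16 + 51 @ $13 = $727
Total COGS = $6,576 + $3,276 + $2,704 + $727 = $13,283
Ending inventory: 35 @ $13 = $455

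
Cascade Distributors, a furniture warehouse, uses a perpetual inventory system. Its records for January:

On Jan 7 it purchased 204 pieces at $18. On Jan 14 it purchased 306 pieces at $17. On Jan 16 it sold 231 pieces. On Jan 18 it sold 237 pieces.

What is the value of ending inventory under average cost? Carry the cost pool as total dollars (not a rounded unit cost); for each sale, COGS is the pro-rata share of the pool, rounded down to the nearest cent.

Ending inventory = $730.80

After Jan 7: 204 on hand, pool $3,672.00 (≈ $18.0000 each)
After Jan 14: 510 on hand, pool $8,874.00 (≈ $17.4000 each)
Jan 16, sell 231: 231/510 × $8,874.00 → $4,019.40
Jan 18, sell 237: 237/279 × $4,854.60 → $4,123.80
Total COGS = $4,019.40 + $4,123.80 = $8,143.20
Ending inventory (cost pool remaining) = $730.80
Check: goods available $8,874.00 = COGS $8,143.20 + ending $730.80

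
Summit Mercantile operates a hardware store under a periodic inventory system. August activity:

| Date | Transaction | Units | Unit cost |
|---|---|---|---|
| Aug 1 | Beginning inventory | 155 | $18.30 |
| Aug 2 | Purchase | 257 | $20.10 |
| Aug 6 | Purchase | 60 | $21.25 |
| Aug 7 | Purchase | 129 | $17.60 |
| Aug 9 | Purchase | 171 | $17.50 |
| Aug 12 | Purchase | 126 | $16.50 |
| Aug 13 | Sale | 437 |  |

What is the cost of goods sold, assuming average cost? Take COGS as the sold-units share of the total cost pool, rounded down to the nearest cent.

COGS = $8,087.46

Aug 13, sell 437: 437/898 × $16,619.10 → $8,087.46
Ending inventory (cost pool remaining) = $8,531.64
Check: goods available $16,619.10 = COGS $8,087.46 + ending $8,531.64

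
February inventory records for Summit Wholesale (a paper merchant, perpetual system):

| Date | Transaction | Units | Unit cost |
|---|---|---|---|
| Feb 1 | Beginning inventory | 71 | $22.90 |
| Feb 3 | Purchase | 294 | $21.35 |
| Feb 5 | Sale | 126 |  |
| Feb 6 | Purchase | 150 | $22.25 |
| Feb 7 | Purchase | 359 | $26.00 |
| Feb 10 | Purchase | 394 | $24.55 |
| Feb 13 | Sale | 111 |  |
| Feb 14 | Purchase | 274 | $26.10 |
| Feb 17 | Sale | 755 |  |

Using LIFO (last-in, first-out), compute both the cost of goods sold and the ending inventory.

Feb 5, 126 sold [LIFO — newest first]: 126 @ $21.35 = $2,690.10
Feb 13, 111 sold [LIFO — newest first]: 111 @ $24.55 = $2,725.05
Feb 17, 755 sold [LIFO — newest first]: 274 @ $26.10 + 283 @ $24.55 + 198 @ $26.00 = $19,247.05
Total COGS = $2,690.10 + $2,725.05 + $19,247.05 = $24,662.20
Ending inventory: 71 @ $22.90 + 168 @ $21.35 + 150 @ $22.25 + 161 @ $26.00 = $12,736.20

COGS = $24,662.20; ending inventory = $12,736.20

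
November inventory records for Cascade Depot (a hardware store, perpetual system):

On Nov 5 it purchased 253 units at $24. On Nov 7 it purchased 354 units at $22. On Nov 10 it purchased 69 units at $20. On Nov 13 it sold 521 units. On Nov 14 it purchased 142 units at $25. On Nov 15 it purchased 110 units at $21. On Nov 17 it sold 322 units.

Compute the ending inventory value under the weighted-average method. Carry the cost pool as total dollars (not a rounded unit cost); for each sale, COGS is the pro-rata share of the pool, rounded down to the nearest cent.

After Nov 5: 253 on hand, pool $6,072.00 (≈ $24.0000 each)
After Nov 7: 607 on hand, pool $13,860.00 (≈ $22.8336 each)
After Nov 10: 676 on hand, pool $15,240.00 (≈ $22.5444 each)
Nov 13, sell 521: 521/676 × $15,240.00 → $11,745.62
After Nov 14: 297 on hand, pool $7,044.38 (≈ $23.7185 each)
After Nov 15: 407 on hand, pool $9,354.38 (≈ $22.9837 each)
Nov 17, sell 322: 322/407 × $9,354.38 → $7,400.76
Total COGS = $11,745.62 + $7,400.76 = $19,146.38
Ending inventory (cost pool remaining) = $1,953.62

Ending inventory = $1,953.62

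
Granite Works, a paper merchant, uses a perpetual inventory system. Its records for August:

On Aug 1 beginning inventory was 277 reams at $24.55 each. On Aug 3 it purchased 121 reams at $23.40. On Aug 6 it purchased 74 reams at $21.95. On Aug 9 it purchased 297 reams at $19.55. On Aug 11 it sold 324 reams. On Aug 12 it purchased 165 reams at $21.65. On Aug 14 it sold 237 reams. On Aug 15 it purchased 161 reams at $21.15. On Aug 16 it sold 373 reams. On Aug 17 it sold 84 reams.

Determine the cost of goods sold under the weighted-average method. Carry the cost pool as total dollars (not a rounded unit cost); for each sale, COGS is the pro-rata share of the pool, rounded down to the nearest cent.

After Aug 1: 277 on hand, pool $6,800.35 (≈ $24.5500 each)
After Aug 3: 398 on hand, pool $9,631.75 (≈ $24.2004 each)
After Aug 6: 472 on hand, pool $11,256.05 (≈ $23.8476 each)
After Aug 9: 769 on hand, pool $17,062.40 (≈ $22.1878 each)
Aug 11, sell 324: 324/769 × $17,062.40 → $7,188.83
After Aug 12: 610 on hand, pool $13,445.82 (≈ $22.0423 each)
Aug 14, sell 237: 237/610 × $13,445.82 → $5,224.03
After Aug 15: 534 on hand, pool $11,626.94 (≈ $21.7733 each)
Aug 16, sell 373: 373/534 × $11,626.94 → $8,121.43
Aug 17, sell 84: 84/161 × $3,505.51 → $1,828.96
Total COGS = $7,188.83 + $5,224.03 + $8,121.43 + $1,828.96 = $22,363.25
Ending inventory (cost pool remaining) = $1,676.55

COGS = $22,363.25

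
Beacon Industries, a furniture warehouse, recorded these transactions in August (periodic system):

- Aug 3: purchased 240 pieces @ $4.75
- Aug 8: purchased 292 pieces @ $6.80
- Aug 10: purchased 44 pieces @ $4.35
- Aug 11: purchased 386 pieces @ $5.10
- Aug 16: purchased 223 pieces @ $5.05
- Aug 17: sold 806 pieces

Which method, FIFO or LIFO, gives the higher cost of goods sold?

FIFO COGS: 240 @ $4.75 + 292 @ $6.80 + 44 @ $4.35 + 230 @ $5.10 = $4,490.00
LIFO COGS: 223 @ $5.05 + 386 @ $5.10 + 44 @ $4.35 + 153 @ $6.80 = $4,326.55

FIFO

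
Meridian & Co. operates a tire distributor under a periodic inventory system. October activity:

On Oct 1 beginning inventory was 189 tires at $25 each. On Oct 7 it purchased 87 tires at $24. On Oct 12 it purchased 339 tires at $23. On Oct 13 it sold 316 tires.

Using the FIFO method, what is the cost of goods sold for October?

COGS = $7,733

Oct 13, 316 sold [FIFO — oldest first]: 189 @ $25 + 87 @ $24 + 40 @ $23 = $7,733
Ending inventory: 299 @ $23 = $6,877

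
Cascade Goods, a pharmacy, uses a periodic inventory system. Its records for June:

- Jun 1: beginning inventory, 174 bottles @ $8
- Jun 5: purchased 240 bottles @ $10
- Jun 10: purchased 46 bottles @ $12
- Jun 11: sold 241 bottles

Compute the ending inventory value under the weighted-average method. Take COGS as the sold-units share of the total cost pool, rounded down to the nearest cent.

Ending inventory = $2,068.13

Jun 11, sell 241: 241/460 × $4,344.00 → $2,275.87
Ending inventory (cost pool remaining) = $2,068.13
Check: goods available $4,344.00 = COGS $2,275.87 + ending $2,068.13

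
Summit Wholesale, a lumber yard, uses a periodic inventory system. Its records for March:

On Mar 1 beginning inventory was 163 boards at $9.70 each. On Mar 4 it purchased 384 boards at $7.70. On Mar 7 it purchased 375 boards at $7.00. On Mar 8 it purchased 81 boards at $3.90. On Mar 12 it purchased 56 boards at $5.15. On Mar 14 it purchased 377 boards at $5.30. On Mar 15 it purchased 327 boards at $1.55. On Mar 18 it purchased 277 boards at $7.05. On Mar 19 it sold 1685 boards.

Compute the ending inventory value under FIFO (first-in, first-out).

Ending inventory = $2,073.75

Mar 19, 1685 sold [FIFO — oldest first]: 163 @ $9.70 + 384 @ $7.70 + 375 @ $7.00 + 81 @ $3.90 + 56 @ $5.15 + 377 @ $5.30 + 249 @ $1.55 = $10,151.25
Ending inventory: 78 @ $1.55 + 277 @ $7.05 = $2,073.75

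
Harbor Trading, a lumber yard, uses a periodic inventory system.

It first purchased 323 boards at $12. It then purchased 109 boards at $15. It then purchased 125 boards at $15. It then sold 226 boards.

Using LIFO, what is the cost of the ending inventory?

Sale 1 (226) [LIFO — newest first]: 125 @ $15 + 101 @ $15 = $3,390
Ending inventory: 323 @ $12 + 8 @ $15 = $3,996
Check: goods available $7,386 = COGS $3,390 + ending $3,996

Ending inventory = $3,996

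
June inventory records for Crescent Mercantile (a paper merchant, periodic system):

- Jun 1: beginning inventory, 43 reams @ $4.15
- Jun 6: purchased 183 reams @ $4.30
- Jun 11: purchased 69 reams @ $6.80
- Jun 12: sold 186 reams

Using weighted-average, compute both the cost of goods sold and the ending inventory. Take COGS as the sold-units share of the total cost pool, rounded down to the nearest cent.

Jun 12, sell 186: 186/295 × $1,434.55 → $904.49
Ending inventory (cost pool remaining) = $530.06
Check: goods available $1,434.55 = COGS $904.49 + ending $530.06

COGS = $904.49; ending inventory = $530.06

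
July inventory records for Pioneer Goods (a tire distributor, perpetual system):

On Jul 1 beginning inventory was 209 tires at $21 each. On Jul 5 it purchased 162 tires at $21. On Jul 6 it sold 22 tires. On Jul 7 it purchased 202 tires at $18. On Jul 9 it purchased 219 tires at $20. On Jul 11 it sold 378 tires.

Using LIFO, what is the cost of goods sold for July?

COGS = $7,704

Jul 6, 22 sold [LIFO — newest first]: 22 @ $21 = $462
Jul 11, 378 sold [LIFO — newest first]: 219 @ $20 + 159 @ $18 = $7,242
Total COGS = $462 + $7,242 = $7,704
Ending inventory: 209 @ $21 + 140 @ $21 + 43 @ $18 = $8,103
Check: goods available $15,807 = COGS $7,704 + ending $8,103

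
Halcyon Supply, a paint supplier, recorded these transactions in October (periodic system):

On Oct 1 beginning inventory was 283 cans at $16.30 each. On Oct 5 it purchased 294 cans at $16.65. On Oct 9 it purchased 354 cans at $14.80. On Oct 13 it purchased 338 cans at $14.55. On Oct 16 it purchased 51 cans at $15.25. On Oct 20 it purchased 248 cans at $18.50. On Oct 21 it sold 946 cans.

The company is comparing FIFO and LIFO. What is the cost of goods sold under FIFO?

FIFO COGS: 283 @ $16.30 + 294 @ $16.65 + 354 @ $14.80 + 15 @ $14.55 = $14,965.45
LIFO COGS: 248 @ $18.50 + 51 @ $15.25 + 338 @ $14.55 + 309 @ $14.80 = $14,856.85

COGS = $14,965.45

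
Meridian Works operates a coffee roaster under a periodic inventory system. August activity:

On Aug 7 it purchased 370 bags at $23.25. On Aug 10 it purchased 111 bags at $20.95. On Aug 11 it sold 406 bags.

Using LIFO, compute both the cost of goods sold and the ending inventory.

Aug 11, 406 sold [LIFO — newest first]: 111 @ $20.95 + 295 @ $23.25 = $9,184.20
Ending inventory: 75 @ $23.25 = $1,743.75
Check: goods available $10,927.95 = COGS $9,184.20 + ending $1,743.75

COGS = $9,184.20; ending inventory = $1,743.75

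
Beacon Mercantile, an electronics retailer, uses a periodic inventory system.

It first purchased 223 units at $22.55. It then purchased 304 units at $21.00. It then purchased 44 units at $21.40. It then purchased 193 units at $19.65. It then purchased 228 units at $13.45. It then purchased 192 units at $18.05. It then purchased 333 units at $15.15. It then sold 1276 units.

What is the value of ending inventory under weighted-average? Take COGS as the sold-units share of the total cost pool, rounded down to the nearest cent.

Ending inventory = $4,404.39

Sale 1, sell 1276: 1276/1517 × $27,723.85 → $23,319.46
Ending inventory (cost pool remaining) = $4,404.39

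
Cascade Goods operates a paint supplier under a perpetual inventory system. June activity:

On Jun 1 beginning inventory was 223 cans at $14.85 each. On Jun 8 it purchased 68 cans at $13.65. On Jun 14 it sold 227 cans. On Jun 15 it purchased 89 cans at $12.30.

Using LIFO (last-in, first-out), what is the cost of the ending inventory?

Jun 14, 227 sold [LIFO — newest first]: 68 @ $13.65 + 159 @ $14.85 = $3,289.35
Ending inventory: 64 @ $14.85 + 89 @ $12.30 = $2,045.10

Ending inventory = $2,045.10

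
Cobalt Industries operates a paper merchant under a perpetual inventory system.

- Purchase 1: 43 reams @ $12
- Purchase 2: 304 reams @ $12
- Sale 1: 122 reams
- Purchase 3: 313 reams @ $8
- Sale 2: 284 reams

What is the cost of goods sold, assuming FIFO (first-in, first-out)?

COGS = $4,636

Sale 1 (122) [FIFO — oldest first]: 43 @ $12 + 79 @ $12 = $1,464
Sale 2 (284) [FIFO — oldest first]: 225 @ $12 + 59 @ $8 = $3,172
Total COGS = $1,464 + $3,172 = $4,636
Ending inventory: 254 @ $8 = $2,032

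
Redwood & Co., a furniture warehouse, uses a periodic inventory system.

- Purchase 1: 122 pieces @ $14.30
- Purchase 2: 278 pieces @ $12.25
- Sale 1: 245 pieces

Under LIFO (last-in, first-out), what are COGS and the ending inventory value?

Sale 1 (245) [LIFO — newest first]: 245 @ $12.25 = $3,001.25
Ending inventory: 122 @ $14.30 + 33 @ $12.25 = $2,148.85

COGS = $3,001.25; ending inventory = $2,148.85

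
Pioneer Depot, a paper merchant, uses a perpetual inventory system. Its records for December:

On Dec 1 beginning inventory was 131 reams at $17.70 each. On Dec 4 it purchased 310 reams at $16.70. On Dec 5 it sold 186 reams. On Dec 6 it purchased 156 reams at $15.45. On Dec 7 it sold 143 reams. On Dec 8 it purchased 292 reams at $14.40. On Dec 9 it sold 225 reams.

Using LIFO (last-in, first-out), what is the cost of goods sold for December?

COGS = $8,555.55

Dec 5, 186 sold [LIFO — newest first]: 186 @ $16.70 = $3,106.20
Dec 7, 143 sold [LIFO — newest first]: 143 @ $15.45 = $2,209.35
Dec 9, 225 sold [LIFO — newest first]: 225 @ $14.40 = $3,240.00
Total COGS = $3,106.20 + $2,209.35 + $3,240.00 = $8,555.55
Ending inventory: 131 @ $17.70 + 124 @ $16.70 + 13 @ $15.45 + 67 @ $14.40 = $5,555.15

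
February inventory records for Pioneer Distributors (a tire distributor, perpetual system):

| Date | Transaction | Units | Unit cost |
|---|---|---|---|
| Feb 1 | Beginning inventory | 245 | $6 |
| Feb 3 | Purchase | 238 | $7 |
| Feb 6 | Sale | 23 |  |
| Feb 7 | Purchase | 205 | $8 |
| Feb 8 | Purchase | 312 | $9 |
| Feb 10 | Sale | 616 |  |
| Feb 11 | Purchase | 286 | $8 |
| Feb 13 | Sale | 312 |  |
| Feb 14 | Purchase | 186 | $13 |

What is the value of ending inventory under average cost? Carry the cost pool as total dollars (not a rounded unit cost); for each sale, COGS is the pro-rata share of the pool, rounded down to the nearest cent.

Ending inventory = $5,025.05

After Feb 1: 245 on hand, pool $1,470.00 (≈ $6.0000 each)
After Feb 3: 483 on hand, pool $3,136.00 (≈ $6.4928 each)
Feb 6, sell 23: 23/483 × $3,136.00 → $149.33
After Feb 7: 665 on hand, pool $4,626.67 (≈ $6.9574 each)
After Feb 8: 977 on hand, pool $7,434.67 (≈ $7.6097 each)
Feb 10, sell 616: 616/977 × $7,434.67 → $4,687.57
After Feb 11: 647 on hand, pool $5,035.10 (≈ $7.7822 each)
Feb 13, sell 312: 312/647 × $5,035.10 → $2,428.05
After Feb 14: 521 on hand, pool $5,025.05 (≈ $9.6450 each)
Total COGS = $149.33 + $4,687.57 + $2,428.05 = $7,264.95
Ending inventory (cost pool remaining) = $5,025.05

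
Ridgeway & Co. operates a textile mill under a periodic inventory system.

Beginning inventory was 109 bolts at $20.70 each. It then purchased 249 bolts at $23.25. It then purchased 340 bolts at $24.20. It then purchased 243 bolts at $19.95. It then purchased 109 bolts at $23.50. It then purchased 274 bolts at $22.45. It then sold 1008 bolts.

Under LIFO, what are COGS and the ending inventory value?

COGS = $22,765.15; ending inventory = $7,069.05

Sale 1 (1008) [LIFO — newest first]: 274 @ $22.45 + 109 @ $23.50 + 243 @ $19.95 + 340 @ $24.20 + 42 @ $23.25 = $22,765.15
Ending inventory: 109 @ $20.70 + 207 @ $23.25 = $7,069.05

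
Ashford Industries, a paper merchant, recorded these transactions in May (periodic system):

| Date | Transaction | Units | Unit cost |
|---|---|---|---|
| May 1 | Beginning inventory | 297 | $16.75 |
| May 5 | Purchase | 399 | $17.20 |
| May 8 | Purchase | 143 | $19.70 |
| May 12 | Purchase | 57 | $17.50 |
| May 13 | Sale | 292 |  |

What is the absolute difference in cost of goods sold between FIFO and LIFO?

$506.00

FIFO COGS: 292 @ $16.75 = $4,891.00
LIFO COGS: 57 @ $17.50 + 143 @ $19.70 + 92 @ $17.20 = $5,397.00
Difference = |$4,891.00 − $5,397.00| = $506.00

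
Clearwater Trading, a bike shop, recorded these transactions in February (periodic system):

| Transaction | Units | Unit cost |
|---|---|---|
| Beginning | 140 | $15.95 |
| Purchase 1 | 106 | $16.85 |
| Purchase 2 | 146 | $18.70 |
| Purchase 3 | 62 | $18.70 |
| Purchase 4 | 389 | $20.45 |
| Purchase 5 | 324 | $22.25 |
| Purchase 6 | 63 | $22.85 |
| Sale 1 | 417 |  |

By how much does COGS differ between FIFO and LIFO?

$2,045.25

FIFO COGS: 140 @ $15.95 + 106 @ $16.85 + 146 @ $18.70 + 25 @ $18.70 = $7,216.80
LIFO COGS: 63 @ $22.85 + 324 @ $22.25 + 30 @ $20.45 = $9,262.05
Difference = |$7,216.80 − $9,262.05| = $2,045.25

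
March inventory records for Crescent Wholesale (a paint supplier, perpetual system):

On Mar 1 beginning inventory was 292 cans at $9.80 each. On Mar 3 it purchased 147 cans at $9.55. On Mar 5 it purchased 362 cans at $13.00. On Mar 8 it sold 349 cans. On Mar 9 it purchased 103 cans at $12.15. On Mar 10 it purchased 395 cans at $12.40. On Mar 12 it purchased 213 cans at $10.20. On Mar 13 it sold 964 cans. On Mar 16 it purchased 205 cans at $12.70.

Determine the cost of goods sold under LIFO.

Mar 8, 349 sold [LIFO — newest first]: 349 @ $13.00 = $4,537.00
Mar 13, 964 sold [LIFO — newest first]: 213 @ $10.20 + 395 @ $12.40 + 103 @ $12.15 + 13 @ $13.00 + 147 @ $9.55 + 93 @ $9.80 = $10,806.30
Total COGS = $4,537.00 + $10,806.30 = $15,343.30
Ending inventory: 199 @ $9.80 + 205 @ $12.70 = $4,553.70

COGS = $15,343.30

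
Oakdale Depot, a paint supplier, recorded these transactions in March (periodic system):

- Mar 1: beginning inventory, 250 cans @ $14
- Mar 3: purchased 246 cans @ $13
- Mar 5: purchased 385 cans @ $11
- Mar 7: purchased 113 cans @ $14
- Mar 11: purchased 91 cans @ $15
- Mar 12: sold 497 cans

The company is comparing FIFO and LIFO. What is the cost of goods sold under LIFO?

FIFO COGS: 250 @ $14 + 246 @ $13 + 1 @ $11 = $6,709
LIFO COGS: 91 @ $15 + 113 @ $14 + 293 @ $11 = $6,170

COGS = $6,170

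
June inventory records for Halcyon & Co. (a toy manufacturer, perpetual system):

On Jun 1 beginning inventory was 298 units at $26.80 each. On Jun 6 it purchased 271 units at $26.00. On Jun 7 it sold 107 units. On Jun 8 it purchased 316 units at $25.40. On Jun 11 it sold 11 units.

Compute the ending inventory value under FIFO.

Ending inventory = $19,896.40

Jun 7, 107 sold [FIFO — oldest first]: 107 @ $26.80 = $2,867.60
Jun 11, 11 sold [FIFO — oldest first]: 11 @ $26.80 = $294.80
Total COGS = $2,867.60 + $294.80 = $3,162.40
Ending inventory: 180 @ $26.80 + 271 @ $26.00 + 316 @ $25.40 = $19,896.40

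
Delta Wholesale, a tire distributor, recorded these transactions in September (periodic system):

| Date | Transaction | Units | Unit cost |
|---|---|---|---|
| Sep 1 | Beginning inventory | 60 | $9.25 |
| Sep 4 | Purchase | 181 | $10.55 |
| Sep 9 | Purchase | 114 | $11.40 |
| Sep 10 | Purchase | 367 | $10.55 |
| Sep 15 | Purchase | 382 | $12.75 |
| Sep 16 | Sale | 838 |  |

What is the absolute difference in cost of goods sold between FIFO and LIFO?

$641.95

FIFO COGS: 60 @ $9.25 + 181 @ $10.55 + 114 @ $11.40 + 367 @ $10.55 + 116 @ $12.75 = $9,115.00
LIFO COGS: 382 @ $12.75 + 367 @ $10.55 + 89 @ $11.40 = $9,756.95
Difference = |$9,115.00 − $9,756.95| = $641.95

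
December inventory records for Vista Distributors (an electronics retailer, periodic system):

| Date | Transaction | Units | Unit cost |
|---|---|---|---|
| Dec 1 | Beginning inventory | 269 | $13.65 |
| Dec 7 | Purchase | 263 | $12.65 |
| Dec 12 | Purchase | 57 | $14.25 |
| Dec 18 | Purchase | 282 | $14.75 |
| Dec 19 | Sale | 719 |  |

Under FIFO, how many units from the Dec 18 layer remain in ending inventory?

Dec 19, 719 sold [FIFO — oldest first]: 269 @ $13.65 + 263 @ $12.65 + 57 @ $14.25 + 130 @ $14.75 = $9,728.55
Ending inventory: 152 @ $14.75 = $2,242.00

152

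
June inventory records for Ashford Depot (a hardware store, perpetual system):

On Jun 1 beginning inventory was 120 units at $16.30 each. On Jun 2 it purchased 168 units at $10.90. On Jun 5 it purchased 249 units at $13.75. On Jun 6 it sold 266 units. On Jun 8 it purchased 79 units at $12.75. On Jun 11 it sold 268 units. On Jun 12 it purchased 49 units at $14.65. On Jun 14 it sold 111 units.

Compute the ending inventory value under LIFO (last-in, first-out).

Jun 6, 266 sold [LIFO — newest first]: 249 @ $13.75 + 17 @ $10.90 = $3,609.05
Jun 11, 268 sold [LIFO — newest first]: 79 @ $12.75 + 151 @ $10.90 + 38 @ $16.30 = $3,272.55
Jun 14, 111 sold [LIFO — newest first]: 49 @ $14.65 + 62 @ $16.30 = $1,728.45
Total COGS = $3,609.05 + $3,272.55 + $1,728.45 = $8,610.05
Ending inventory: 20 @ $16.30 = $326.00
Check: goods available $8,936.05 = COGS $8,610.05 + ending $326.00

Ending inventory = $326.00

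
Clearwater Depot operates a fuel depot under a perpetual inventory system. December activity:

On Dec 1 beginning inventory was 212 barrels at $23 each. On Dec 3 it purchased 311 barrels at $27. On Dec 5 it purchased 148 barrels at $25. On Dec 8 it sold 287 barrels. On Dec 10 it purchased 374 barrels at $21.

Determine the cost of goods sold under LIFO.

COGS = $7,453

Dec 8, 287 sold [LIFO — newest first]: 148 @ $25 + 139 @ $27 = $7,453
Ending inventory: 212 @ $23 + 172 @ $27 + 374 @ $21 = $17,374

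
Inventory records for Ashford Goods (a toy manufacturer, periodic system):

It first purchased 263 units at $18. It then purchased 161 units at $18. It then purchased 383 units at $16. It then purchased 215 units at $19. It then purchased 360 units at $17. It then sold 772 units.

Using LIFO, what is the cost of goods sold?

Sale 1 (772) [LIFO — newest first]: 360 @ $17 + 215 @ $19 + 197 @ $16 = $13,357
Ending inventory: 263 @ $18 + 161 @ $18 + 186 @ $16 = $10,608

COGS = $13,357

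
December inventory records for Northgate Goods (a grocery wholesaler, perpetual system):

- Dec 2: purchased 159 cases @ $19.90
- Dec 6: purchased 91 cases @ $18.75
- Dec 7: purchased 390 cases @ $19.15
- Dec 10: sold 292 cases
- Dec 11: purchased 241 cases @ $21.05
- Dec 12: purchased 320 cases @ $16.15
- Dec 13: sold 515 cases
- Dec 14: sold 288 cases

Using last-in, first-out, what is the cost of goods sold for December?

COGS = $20,470.50

Dec 10, 292 sold [LIFO — newest first]: 292 @ $19.15 = $5,591.80
Dec 13, 515 sold [LIFO — newest first]: 320 @ $16.15 + 195 @ $21.05 = $9,272.75
Dec 14, 288 sold [LIFO — newest first]: 46 @ $21.05 + 98 @ $19.15 + 91 @ $18.75 + 53 @ $19.90 = $5,605.95
Total COGS = $5,591.80 + $9,272.75 + $5,605.95 = $20,470.50
Ending inventory: 106 @ $19.90 = $2,109.40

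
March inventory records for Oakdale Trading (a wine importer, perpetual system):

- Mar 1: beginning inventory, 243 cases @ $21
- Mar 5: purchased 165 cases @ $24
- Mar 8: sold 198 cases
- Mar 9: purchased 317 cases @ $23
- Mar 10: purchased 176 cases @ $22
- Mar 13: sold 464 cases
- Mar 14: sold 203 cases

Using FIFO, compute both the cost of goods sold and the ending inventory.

COGS = $19,434; ending inventory = $792

Mar 8, 198 sold [FIFO — oldest first]: 198 @ $21 = $4,158
Mar 13, 464 sold [FIFO — oldest first]: 45 @ $21 + 165 @ $24 + 254 @ $23 = $10,747
Mar 14, 203 sold [FIFO — oldest first]: 63 @ $23 + 140 @ $22 = $4,529
Total COGS = $4,158 + $10,747 + $4,529 = $19,434
Ending inventory: 36 @ $22 = $792
Check: goods available $20,226 = COGS $19,434 + ending $792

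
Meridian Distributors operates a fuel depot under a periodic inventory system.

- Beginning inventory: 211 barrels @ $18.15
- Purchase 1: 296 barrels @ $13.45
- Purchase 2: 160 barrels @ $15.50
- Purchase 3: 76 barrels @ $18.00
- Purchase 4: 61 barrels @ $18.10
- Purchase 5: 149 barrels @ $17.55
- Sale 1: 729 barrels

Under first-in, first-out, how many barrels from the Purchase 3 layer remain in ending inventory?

14

Sale 1 (729) [FIFO — oldest first]: 211 @ $18.15 + 296 @ $13.45 + 160 @ $15.50 + 62 @ $18.00 = $11,406.85
Ending inventory: 14 @ $18.00 + 61 @ $18.10 + 149 @ $17.55 = $3,971.05
Check: goods available $15,377.90 = COGS $11,406.85 + ending $3,971.05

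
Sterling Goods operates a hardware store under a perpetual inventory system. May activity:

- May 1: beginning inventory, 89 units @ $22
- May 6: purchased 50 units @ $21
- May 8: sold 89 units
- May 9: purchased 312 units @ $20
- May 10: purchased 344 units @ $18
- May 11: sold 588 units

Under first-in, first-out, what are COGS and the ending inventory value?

May 8, 89 sold [FIFO — oldest first]: 89 @ $22 = $1,958
May 11, 588 sold [FIFO — oldest first]: 50 @ $21 + 312 @ $20 + 226 @ $18 = $11,358
Total COGS = $1,958 + $11,358 = $13,316
Ending inventory: 118 @ $18 = $2,124

COGS = $13,316; ending inventory = $2,124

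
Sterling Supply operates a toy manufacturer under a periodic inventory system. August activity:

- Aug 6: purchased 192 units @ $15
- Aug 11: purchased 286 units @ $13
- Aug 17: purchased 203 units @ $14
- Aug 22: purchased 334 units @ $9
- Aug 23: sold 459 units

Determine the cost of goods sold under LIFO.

Aug 23, 459 sold [LIFO — newest first]: 334 @ $9 + 125 @ $14 = $4,756
Ending inventory: 192 @ $15 + 286 @ $13 + 78 @ $14 = $7,690

COGS = $4,756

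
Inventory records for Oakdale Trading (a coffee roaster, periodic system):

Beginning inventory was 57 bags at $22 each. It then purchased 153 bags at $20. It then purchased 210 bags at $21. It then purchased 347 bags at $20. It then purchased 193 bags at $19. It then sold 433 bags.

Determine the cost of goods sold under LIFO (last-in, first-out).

COGS = $8,467

Sale 1 (433) [LIFO — newest first]: 193 @ $19 + 240 @ $20 = $8,467
Ending inventory: 57 @ $22 + 153 @ $20 + 210 @ $21 + 107 @ $20 = $10,864
Check: goods available $19,331 = COGS $8,467 + ending $10,864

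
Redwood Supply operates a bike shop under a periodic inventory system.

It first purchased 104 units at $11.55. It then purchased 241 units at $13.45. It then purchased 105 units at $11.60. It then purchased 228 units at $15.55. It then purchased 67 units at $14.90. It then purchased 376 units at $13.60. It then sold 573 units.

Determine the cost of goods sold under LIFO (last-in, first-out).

Sale 1 (573) [LIFO — newest first]: 376 @ $13.60 + 67 @ $14.90 + 130 @ $15.55 = $8,133.40
Ending inventory: 104 @ $11.55 + 241 @ $13.45 + 105 @ $11.60 + 98 @ $15.55 = $7,184.55
Check: goods available $15,317.95 = COGS $8,133.40 + ending $7,184.55

COGS = $8,133.40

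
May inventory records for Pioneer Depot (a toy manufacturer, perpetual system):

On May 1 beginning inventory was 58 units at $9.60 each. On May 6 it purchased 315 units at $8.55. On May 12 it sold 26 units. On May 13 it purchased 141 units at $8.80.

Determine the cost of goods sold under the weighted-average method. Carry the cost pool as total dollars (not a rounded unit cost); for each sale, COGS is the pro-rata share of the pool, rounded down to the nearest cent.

COGS = $226.54

After May 1: 58 on hand, pool $556.80 (≈ $9.6000 each)
After May 6: 373 on hand, pool $3,250.05 (≈ $8.7133 each)
May 12, sell 26: 26/373 × $3,250.05 → $226.54
After May 13: 488 on hand, pool $4,264.31 (≈ $8.7383 each)
Ending inventory (cost pool remaining) = $4,264.31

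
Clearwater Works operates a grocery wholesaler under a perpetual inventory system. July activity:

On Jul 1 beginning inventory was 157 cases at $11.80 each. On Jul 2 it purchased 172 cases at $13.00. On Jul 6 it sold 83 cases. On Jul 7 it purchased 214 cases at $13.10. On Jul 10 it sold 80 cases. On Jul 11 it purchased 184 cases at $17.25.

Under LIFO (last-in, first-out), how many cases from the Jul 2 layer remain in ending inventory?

Jul 6, 83 sold [LIFO — newest first]: 83 @ $13.00 = $1,079.00
Jul 10, 80 sold [LIFO — newest first]: 80 @ $13.10 = $1,048.00
Total COGS = $1,079.00 + $1,048.00 = $2,127.00
Ending inventory: 157 @ $11.80 + 89 @ $13.00 + 134 @ $13.10 + 184 @ $17.25 = $7,939.00

89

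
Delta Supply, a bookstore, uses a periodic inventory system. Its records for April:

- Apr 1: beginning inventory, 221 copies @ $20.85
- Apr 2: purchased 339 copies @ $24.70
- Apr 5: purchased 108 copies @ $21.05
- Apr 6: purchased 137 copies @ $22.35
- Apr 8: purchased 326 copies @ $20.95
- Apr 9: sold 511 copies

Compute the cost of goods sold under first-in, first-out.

COGS = $11,770.85

Apr 9, 511 sold [FIFO — oldest first]: 221 @ $20.85 + 290 @ $24.70 = $11,770.85
Ending inventory: 49 @ $24.70 + 108 @ $21.05 + 137 @ $22.35 + 326 @ $20.95 = $13,375.35
Check: goods available $25,146.20 = COGS $11,770.85 + ending $13,375.35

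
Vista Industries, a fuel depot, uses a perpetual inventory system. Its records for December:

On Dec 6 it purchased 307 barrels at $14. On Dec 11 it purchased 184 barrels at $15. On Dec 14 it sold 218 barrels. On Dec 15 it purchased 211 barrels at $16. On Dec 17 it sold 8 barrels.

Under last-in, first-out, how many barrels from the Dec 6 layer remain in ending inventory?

Dec 14, 218 sold [LIFO — newest first]: 184 @ $15 + 34 @ $14 = $3,236
Dec 17, 8 sold [LIFO — newest first]: 8 @ $16 = $128
Total COGS = $3,236 + $128 = $3,364
Ending inventory: 273 @ $14 + 203 @ $16 = $7,070
Check: goods available $10,434 = COGS $3,364 + ending $7,070

273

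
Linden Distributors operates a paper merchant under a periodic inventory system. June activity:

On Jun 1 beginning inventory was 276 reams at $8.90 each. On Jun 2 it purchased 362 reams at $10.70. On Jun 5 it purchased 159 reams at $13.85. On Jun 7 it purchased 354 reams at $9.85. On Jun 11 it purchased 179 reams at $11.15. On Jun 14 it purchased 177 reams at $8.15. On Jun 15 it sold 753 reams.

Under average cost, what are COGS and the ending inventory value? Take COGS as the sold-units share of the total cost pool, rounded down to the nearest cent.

COGS = $7,723.49; ending inventory = $7,733.76

Jun 15, sell 753: 753/1507 × $15,457.25 → $7,723.49
Ending inventory (cost pool remaining) = $7,733.76
Check: goods available $15,457.25 = COGS $7,723.49 + ending $7,733.76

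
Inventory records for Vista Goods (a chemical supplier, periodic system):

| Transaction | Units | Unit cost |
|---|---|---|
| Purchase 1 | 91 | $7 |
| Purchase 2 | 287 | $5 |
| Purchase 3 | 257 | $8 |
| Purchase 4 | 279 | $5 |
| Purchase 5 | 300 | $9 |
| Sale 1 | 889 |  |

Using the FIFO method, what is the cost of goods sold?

Sale 1 (889) [FIFO — oldest first]: 91 @ $7 + 287 @ $5 + 257 @ $8 + 254 @ $5 = $5,398
Ending inventory: 25 @ $5 + 300 @ $9 = $2,825
Check: goods available $8,223 = COGS $5,398 + ending $2,825

COGS = $5,398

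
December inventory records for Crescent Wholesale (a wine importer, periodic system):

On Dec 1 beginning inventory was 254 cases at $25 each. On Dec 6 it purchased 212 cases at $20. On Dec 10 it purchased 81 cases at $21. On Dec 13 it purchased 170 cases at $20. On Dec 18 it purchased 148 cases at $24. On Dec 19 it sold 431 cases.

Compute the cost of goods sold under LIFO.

Dec 19, 431 sold [LIFO — newest first]: 148 @ $24 + 170 @ $20 + 81 @ $21 + 32 @ $20 = $9,293
Ending inventory: 254 @ $25 + 180 @ $20 = $9,950
Check: goods available $19,243 = COGS $9,293 + ending $9,950

COGS = $9,293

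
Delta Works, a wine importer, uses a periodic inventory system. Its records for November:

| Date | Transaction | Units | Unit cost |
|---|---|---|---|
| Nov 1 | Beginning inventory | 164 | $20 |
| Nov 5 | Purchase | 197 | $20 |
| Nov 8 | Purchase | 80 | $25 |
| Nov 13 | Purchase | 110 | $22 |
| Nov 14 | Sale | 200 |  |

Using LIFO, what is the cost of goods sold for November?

Nov 14, 200 sold [LIFO — newest first]: 110 @ $22 + 80 @ $25 + 10 @ $20 = $4,620
Ending inventory: 164 @ $20 + 187 @ $20 = $7,020

COGS = $4,620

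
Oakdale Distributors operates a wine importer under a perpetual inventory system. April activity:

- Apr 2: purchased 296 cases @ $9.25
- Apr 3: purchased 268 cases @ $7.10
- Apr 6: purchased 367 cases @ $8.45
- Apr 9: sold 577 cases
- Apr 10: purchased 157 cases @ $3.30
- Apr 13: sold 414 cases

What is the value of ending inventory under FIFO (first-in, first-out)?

Apr 9, 577 sold [FIFO — oldest first]: 296 @ $9.25 + 268 @ $7.10 + 13 @ $8.45 = $4,750.65
Apr 13, 414 sold [FIFO — oldest first]: 354 @ $8.45 + 60 @ $3.30 = $3,189.30
Total COGS = $4,750.65 + $3,189.30 = $7,939.95
Ending inventory: 97 @ $3.30 = $320.10

Ending inventory = $320.10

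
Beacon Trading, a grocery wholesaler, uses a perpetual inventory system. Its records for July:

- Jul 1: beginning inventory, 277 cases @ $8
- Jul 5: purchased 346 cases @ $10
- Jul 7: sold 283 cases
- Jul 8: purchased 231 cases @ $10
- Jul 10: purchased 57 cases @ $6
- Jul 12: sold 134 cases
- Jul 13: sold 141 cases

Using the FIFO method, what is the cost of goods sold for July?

COGS = $5,026

Jul 7, 283 sold [FIFO — oldest first]: 277 @ $8 + 6 @ $10 = $2,276
Jul 12, 134 sold [FIFO — oldest first]: 134 @ $10 = $1,340
Jul 13, 141 sold [FIFO — oldest first]: 141 @ $10 = $1,410
Total COGS = $2,276 + $1,340 + $1,410 = $5,026
Ending inventory: 65 @ $10 + 231 @ $10 + 57 @ $6 = $3,302
Check: goods available $8,328 = COGS $5,026 + ending $3,302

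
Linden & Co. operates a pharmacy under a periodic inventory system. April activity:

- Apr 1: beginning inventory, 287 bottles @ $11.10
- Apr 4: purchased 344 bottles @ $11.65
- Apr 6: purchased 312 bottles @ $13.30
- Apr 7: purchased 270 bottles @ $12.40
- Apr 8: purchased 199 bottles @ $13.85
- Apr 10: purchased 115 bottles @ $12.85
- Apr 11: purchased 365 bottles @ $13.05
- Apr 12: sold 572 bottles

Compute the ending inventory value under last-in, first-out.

Apr 12, 572 sold [LIFO — newest first]: 365 @ $13.05 + 115 @ $12.85 + 92 @ $13.85 = $7,515.20
Ending inventory: 287 @ $11.10 + 344 @ $11.65 + 312 @ $13.30 + 270 @ $12.40 + 107 @ $13.85 = $16,172.85

Ending inventory = $16,172.85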